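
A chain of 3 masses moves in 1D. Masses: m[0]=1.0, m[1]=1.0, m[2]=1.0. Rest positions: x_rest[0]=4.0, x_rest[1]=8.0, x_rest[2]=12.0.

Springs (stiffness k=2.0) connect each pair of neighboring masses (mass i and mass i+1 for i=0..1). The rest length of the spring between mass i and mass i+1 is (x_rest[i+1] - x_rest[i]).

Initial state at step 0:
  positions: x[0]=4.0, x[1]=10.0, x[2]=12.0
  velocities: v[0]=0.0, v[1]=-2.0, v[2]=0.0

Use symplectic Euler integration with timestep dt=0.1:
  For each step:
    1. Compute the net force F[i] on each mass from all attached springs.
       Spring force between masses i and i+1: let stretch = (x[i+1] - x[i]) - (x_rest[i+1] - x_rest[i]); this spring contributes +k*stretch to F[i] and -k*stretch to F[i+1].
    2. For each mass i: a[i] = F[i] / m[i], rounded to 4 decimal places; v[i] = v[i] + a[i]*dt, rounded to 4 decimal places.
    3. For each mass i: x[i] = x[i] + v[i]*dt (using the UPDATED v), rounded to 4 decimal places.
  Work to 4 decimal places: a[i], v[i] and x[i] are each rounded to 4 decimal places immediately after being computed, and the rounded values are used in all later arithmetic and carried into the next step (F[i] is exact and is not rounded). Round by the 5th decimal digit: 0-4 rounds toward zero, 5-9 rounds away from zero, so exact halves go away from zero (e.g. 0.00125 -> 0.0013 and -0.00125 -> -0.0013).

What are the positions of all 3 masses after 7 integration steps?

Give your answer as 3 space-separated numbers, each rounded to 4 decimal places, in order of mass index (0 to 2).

Answer: 4.6511 7.2980 12.6511

Derivation:
Step 0: x=[4.0000 10.0000 12.0000] v=[0.0000 -2.0000 0.0000]
Step 1: x=[4.0400 9.7200 12.0400] v=[0.4000 -2.8000 0.4000]
Step 2: x=[4.1136 9.3728 12.1136] v=[0.7360 -3.4720 0.7360]
Step 3: x=[4.2124 8.9752 12.2124] v=[0.9878 -3.9757 0.9878]
Step 4: x=[4.3264 8.5471 12.3264] v=[1.1404 -4.2808 1.1404]
Step 5: x=[4.4449 8.1102 12.4449] v=[1.1845 -4.3691 1.1845]
Step 6: x=[4.5567 7.6867 12.5567] v=[1.1176 -4.2352 1.1176]
Step 7: x=[4.6511 7.2980 12.6511] v=[0.9436 -3.8872 0.9436]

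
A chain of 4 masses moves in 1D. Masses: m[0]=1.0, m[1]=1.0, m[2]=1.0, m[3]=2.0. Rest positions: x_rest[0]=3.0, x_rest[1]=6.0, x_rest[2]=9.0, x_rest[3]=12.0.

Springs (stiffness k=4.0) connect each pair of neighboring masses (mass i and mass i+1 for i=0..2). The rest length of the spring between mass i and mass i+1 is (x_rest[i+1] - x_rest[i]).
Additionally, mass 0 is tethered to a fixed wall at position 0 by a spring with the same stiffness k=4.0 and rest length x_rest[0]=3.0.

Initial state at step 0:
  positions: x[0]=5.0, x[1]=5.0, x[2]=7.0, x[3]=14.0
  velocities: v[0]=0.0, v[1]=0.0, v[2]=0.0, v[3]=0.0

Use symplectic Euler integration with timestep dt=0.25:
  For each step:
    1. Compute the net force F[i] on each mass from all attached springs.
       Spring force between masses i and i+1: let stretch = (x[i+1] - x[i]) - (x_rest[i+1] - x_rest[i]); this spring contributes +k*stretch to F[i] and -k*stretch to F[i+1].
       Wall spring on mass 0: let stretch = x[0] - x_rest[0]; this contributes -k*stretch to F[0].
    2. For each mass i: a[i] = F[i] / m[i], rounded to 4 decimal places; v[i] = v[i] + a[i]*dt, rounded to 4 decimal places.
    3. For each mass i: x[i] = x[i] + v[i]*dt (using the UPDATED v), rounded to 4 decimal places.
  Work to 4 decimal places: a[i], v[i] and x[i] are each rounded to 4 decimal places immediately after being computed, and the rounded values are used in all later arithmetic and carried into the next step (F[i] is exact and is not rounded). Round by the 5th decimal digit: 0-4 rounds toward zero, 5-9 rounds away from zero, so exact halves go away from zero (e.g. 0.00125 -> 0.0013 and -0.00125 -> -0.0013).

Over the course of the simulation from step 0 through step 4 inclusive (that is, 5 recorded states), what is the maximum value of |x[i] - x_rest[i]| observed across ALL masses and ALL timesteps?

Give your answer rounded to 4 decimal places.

Step 0: x=[5.0000 5.0000 7.0000 14.0000] v=[0.0000 0.0000 0.0000 0.0000]
Step 1: x=[3.7500 5.5000 8.2500 13.5000] v=[-5.0000 2.0000 5.0000 -2.0000]
Step 2: x=[2.0000 6.2500 10.1250 12.7188] v=[-7.0000 3.0000 7.5000 -3.1250]
Step 3: x=[0.8125 6.9063 11.6797 11.9883] v=[-4.7500 2.6250 6.2188 -2.9219]
Step 4: x=[0.9453 7.2325 12.1182 11.5943] v=[0.5313 1.3046 1.7540 -1.5762]
Max displacement = 3.1182

Answer: 3.1182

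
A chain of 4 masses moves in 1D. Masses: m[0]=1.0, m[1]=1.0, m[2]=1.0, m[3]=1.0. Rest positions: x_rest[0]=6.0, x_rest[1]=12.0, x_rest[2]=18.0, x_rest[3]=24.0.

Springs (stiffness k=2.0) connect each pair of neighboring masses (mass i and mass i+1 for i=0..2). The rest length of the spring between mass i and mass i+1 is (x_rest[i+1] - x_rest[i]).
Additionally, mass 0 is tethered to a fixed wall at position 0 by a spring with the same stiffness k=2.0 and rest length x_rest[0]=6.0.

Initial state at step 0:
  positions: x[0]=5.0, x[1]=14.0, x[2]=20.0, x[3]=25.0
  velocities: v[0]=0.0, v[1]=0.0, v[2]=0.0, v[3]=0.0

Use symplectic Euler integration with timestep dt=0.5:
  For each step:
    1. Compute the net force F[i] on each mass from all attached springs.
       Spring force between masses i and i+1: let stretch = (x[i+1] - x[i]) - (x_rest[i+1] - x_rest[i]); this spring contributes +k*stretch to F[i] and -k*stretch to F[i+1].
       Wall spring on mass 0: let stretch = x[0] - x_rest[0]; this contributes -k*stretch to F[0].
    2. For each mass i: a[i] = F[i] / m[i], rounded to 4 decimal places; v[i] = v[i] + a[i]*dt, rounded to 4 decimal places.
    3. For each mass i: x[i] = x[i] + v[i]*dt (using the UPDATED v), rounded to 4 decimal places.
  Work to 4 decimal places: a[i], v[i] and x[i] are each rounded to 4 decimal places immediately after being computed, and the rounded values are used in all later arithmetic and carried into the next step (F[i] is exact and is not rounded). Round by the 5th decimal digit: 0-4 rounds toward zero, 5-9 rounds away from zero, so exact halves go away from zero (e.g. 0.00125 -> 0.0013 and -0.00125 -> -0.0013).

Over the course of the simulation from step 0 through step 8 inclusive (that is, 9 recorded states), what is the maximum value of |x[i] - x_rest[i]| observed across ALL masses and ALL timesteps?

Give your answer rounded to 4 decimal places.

Answer: 2.5272

Derivation:
Step 0: x=[5.0000 14.0000 20.0000 25.0000] v=[0.0000 0.0000 0.0000 0.0000]
Step 1: x=[7.0000 12.5000 19.5000 25.5000] v=[4.0000 -3.0000 -1.0000 1.0000]
Step 2: x=[8.2500 11.7500 18.5000 26.0000] v=[2.5000 -1.5000 -2.0000 1.0000]
Step 3: x=[7.1250 12.6250 17.8750 25.7500] v=[-2.2500 1.7500 -1.2500 -0.5000]
Step 4: x=[5.1875 13.3750 18.5625 24.5625] v=[-3.8750 1.5000 1.3750 -2.3750]
Step 5: x=[4.7500 12.6250 19.6563 23.3750] v=[-0.8750 -1.5000 2.1875 -2.3750]
Step 6: x=[5.8750 11.4532 19.0938 23.3282] v=[2.2500 -2.3437 -1.1251 -0.0937]
Step 7: x=[6.8516 11.3126 16.8282 24.1642] v=[1.9532 -0.2813 -4.5313 1.6719]
Step 8: x=[6.6329 11.6993 15.4728 24.3322] v=[-0.4374 0.7733 -2.7109 0.3359]
Max displacement = 2.5272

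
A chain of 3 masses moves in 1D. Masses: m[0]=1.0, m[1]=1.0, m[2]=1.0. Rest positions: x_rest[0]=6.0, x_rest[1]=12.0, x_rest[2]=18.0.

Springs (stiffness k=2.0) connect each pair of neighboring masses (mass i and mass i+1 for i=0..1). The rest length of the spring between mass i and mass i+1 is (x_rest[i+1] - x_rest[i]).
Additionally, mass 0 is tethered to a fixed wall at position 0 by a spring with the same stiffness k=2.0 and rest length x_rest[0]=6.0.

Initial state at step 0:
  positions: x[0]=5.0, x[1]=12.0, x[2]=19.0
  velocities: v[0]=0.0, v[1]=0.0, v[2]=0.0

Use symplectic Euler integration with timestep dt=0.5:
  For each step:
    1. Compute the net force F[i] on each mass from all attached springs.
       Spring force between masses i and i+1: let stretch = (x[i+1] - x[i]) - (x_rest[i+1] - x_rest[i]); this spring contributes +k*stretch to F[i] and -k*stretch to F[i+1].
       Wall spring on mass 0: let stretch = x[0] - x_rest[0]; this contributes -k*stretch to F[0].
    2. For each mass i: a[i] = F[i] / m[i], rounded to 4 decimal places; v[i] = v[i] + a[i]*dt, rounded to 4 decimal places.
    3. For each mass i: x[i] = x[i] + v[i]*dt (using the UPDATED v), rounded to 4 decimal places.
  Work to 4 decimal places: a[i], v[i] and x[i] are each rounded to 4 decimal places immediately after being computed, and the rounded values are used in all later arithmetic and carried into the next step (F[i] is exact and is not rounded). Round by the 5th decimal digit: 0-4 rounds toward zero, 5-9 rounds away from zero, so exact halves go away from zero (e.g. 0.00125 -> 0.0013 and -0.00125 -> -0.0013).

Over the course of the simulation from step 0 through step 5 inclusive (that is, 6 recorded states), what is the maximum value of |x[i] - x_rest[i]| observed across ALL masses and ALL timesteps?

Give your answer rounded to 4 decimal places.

Answer: 1.1250

Derivation:
Step 0: x=[5.0000 12.0000 19.0000] v=[0.0000 0.0000 0.0000]
Step 1: x=[6.0000 12.0000 18.5000] v=[2.0000 0.0000 -1.0000]
Step 2: x=[7.0000 12.2500 17.7500] v=[2.0000 0.5000 -1.5000]
Step 3: x=[7.1250 12.6250 17.2500] v=[0.2500 0.7500 -1.0000]
Step 4: x=[6.4375 12.5625 17.4375] v=[-1.3750 -0.1250 0.3750]
Step 5: x=[5.5938 11.8750 18.1875] v=[-1.6875 -1.3750 1.5000]
Max displacement = 1.1250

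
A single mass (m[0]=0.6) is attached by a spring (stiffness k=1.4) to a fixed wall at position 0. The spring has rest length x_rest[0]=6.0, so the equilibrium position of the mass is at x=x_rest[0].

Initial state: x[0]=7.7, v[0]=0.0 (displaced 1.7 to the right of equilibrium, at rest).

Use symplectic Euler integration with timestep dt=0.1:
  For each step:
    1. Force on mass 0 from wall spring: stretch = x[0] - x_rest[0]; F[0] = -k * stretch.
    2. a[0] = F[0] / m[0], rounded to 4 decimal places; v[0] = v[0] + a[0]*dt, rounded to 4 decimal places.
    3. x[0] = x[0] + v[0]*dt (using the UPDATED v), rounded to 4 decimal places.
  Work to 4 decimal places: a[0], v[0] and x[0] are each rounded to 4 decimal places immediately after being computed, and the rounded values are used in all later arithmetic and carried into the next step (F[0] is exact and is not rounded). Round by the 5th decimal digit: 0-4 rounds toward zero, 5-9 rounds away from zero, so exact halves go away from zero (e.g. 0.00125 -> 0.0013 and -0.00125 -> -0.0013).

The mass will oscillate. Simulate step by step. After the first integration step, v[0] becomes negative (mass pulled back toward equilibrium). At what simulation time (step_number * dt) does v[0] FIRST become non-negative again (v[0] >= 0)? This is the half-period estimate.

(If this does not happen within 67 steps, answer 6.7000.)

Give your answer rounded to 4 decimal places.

Step 0: x=[7.7000] v=[0.0000]
Step 1: x=[7.6603] v=[-0.3967]
Step 2: x=[7.5819] v=[-0.7841]
Step 3: x=[7.4666] v=[-1.1532]
Step 4: x=[7.3171] v=[-1.4954]
Step 5: x=[7.1368] v=[-1.8027]
Step 6: x=[6.9300] v=[-2.0680]
Step 7: x=[6.7015] v=[-2.2850]
Step 8: x=[6.4566] v=[-2.4487]
Step 9: x=[6.2011] v=[-2.5552]
Step 10: x=[5.9409] v=[-2.6021]
Step 11: x=[5.6821] v=[-2.5883]
Step 12: x=[5.4307] v=[-2.5141]
Step 13: x=[5.1926] v=[-2.3813]
Step 14: x=[4.9733] v=[-2.1929]
Step 15: x=[4.7780] v=[-1.9533]
Step 16: x=[4.6112] v=[-1.6682]
Step 17: x=[4.4768] v=[-1.3442]
Step 18: x=[4.3779] v=[-0.9888]
Step 19: x=[4.3169] v=[-0.6103]
Step 20: x=[4.2951] v=[-0.2176]
Step 21: x=[4.3131] v=[0.1802]
First v>=0 after going negative at step 21, time=2.1000

Answer: 2.1000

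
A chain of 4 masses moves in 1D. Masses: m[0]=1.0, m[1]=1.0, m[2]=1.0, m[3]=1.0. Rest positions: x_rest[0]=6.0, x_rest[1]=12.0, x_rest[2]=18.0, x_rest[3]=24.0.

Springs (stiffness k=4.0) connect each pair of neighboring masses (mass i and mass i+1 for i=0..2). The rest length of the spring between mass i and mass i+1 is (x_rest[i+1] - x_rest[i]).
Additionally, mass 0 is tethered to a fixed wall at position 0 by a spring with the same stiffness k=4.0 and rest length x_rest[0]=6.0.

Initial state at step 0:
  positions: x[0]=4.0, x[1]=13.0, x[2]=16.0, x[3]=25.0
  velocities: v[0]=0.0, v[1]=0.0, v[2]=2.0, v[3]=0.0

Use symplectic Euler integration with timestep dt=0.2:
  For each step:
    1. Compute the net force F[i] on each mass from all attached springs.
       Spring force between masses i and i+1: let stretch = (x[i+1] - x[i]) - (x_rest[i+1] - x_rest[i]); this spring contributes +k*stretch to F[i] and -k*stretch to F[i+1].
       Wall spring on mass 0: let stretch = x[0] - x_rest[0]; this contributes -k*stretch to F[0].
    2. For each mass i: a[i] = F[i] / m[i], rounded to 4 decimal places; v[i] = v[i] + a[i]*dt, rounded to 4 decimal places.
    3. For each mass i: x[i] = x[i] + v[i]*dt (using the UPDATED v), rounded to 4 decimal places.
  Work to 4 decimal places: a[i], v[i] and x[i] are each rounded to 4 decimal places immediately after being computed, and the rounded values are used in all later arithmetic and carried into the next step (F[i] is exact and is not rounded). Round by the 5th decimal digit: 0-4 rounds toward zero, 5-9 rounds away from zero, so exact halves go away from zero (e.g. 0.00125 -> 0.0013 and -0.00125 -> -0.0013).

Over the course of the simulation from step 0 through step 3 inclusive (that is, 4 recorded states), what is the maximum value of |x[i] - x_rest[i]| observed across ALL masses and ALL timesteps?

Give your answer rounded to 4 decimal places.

Step 0: x=[4.0000 13.0000 16.0000 25.0000] v=[0.0000 0.0000 2.0000 0.0000]
Step 1: x=[4.8000 12.0400 17.3600 24.5200] v=[4.0000 -4.8000 6.8000 -2.4000]
Step 2: x=[5.9904 10.7728 19.0144 23.8544] v=[5.9520 -6.3360 8.2720 -3.3280]
Step 3: x=[6.9875 10.0591 20.1245 23.3744] v=[4.9856 -3.5686 5.5507 -2.4000]
Max displacement = 2.1245

Answer: 2.1245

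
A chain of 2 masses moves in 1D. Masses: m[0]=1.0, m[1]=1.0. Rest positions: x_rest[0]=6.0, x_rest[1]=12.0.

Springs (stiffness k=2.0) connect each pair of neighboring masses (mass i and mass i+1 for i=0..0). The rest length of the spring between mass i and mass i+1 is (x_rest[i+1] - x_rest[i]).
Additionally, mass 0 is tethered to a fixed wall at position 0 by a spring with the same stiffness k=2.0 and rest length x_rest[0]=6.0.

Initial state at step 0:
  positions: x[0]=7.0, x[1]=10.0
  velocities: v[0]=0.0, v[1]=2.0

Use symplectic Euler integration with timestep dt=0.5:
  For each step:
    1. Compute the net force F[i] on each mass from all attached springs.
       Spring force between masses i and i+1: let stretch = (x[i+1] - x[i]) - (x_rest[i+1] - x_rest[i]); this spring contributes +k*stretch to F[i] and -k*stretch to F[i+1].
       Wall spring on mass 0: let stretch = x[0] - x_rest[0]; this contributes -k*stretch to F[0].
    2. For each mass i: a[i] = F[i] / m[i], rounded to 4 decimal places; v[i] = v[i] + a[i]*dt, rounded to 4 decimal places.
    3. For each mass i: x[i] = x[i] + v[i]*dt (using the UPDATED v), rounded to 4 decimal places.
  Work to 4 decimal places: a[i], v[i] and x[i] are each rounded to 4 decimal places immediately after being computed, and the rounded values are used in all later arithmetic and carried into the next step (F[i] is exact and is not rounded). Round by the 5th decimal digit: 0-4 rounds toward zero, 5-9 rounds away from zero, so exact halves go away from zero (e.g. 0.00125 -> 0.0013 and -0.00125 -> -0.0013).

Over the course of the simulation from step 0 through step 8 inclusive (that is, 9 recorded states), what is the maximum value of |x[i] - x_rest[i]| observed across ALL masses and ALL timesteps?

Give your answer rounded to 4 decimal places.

Step 0: x=[7.0000 10.0000] v=[0.0000 2.0000]
Step 1: x=[5.0000 12.5000] v=[-4.0000 5.0000]
Step 2: x=[4.2500 14.2500] v=[-1.5000 3.5000]
Step 3: x=[6.3750 14.0000] v=[4.2500 -0.5000]
Step 4: x=[9.1250 12.9375] v=[5.5000 -2.1250]
Step 5: x=[9.2188 12.9688] v=[0.1875 0.0625]
Step 6: x=[6.5782 14.1251] v=[-5.2813 2.3125]
Step 7: x=[4.4219 14.5079] v=[-4.3126 0.7656]
Step 8: x=[5.0977 12.8477] v=[1.3515 -3.3204]
Max displacement = 3.2188

Answer: 3.2188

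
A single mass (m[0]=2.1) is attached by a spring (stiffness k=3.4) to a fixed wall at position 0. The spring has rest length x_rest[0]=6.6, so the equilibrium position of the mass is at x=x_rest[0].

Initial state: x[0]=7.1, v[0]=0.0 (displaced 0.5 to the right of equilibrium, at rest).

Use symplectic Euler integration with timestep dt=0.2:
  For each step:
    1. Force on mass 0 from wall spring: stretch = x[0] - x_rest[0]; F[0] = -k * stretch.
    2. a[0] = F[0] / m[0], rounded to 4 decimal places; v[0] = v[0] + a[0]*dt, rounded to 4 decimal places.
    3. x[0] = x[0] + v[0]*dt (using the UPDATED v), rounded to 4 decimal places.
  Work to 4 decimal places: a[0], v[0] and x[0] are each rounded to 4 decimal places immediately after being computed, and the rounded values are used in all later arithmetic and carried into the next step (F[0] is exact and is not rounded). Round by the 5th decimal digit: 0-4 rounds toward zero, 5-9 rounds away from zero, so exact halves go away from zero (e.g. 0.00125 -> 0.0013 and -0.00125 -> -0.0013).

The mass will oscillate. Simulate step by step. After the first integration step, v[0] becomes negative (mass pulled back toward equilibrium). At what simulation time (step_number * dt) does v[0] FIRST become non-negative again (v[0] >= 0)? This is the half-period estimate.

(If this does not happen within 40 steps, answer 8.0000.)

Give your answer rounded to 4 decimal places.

Step 0: x=[7.1000] v=[0.0000]
Step 1: x=[7.0676] v=[-0.1619]
Step 2: x=[7.0049] v=[-0.3133]
Step 3: x=[6.9160] v=[-0.4444]
Step 4: x=[6.8067] v=[-0.5467]
Step 5: x=[6.6840] v=[-0.6136]
Step 6: x=[6.5558] v=[-0.6408]
Step 7: x=[6.4305] v=[-0.6265]
Step 8: x=[6.3162] v=[-0.5716]
Step 9: x=[6.2203] v=[-0.4797]
Step 10: x=[6.1490] v=[-0.3567]
Step 11: x=[6.1069] v=[-0.2107]
Step 12: x=[6.0967] v=[-0.0510]
Step 13: x=[6.1191] v=[0.1120]
First v>=0 after going negative at step 13, time=2.6000

Answer: 2.6000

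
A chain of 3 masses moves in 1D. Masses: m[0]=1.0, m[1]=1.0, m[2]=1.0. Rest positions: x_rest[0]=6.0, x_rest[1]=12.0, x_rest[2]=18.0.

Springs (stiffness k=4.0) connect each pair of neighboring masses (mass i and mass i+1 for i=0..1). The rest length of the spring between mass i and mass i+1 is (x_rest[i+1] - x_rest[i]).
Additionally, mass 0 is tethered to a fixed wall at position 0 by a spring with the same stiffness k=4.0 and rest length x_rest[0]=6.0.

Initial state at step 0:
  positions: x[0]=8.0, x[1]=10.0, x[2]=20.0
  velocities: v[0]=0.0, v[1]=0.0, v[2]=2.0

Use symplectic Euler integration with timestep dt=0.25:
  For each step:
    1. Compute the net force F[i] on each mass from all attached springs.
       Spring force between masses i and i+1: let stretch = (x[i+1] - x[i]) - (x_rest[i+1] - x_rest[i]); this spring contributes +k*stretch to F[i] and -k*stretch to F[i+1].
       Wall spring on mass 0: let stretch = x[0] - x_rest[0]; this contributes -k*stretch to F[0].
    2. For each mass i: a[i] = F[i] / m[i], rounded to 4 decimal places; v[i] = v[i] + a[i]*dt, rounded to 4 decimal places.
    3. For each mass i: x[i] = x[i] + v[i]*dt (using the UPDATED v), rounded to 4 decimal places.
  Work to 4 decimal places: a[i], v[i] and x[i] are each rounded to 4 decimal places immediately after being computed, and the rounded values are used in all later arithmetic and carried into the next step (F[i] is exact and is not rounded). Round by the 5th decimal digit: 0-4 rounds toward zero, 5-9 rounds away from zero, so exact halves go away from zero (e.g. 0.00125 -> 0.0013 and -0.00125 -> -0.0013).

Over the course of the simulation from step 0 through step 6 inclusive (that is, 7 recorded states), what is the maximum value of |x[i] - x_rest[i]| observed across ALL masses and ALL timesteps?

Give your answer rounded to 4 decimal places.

Answer: 3.5938

Derivation:
Step 0: x=[8.0000 10.0000 20.0000] v=[0.0000 0.0000 2.0000]
Step 1: x=[6.5000 12.0000 19.5000] v=[-6.0000 8.0000 -2.0000]
Step 2: x=[4.7500 14.5000 18.6250] v=[-7.0000 10.0000 -3.5000]
Step 3: x=[4.2500 15.5938 18.2188] v=[-2.0000 4.3750 -1.6250]
Step 4: x=[5.5235 14.5079 18.6563] v=[5.0938 -4.3438 1.7500]
Step 5: x=[7.6622 12.2130 19.5567] v=[8.5547 -9.1798 3.6016]
Step 6: x=[9.0230 10.6163 20.1212] v=[5.4433 -6.3869 2.2579]
Max displacement = 3.5938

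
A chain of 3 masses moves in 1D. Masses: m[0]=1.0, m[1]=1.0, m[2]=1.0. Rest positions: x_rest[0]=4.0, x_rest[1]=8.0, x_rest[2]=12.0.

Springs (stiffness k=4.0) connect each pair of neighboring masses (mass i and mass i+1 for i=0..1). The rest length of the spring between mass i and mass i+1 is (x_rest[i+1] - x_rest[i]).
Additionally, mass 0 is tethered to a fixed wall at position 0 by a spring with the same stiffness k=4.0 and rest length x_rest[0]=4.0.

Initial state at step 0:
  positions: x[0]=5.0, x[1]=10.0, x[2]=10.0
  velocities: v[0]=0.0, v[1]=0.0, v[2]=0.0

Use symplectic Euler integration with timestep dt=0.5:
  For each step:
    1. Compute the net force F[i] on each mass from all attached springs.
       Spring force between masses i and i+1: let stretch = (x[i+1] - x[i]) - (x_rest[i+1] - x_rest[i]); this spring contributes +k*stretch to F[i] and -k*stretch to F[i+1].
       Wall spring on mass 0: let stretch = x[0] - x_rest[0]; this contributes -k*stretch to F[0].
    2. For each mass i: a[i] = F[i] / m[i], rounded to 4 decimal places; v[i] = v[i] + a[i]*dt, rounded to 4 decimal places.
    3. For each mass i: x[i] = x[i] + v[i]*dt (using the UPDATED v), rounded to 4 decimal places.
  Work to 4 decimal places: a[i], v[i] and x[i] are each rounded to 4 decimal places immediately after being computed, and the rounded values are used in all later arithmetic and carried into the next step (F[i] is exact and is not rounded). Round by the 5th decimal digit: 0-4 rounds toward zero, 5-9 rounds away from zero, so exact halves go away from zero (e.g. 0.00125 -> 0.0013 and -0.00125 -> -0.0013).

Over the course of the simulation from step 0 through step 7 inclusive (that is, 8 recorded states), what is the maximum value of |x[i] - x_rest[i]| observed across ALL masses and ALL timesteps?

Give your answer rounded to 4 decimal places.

Answer: 4.0000

Derivation:
Step 0: x=[5.0000 10.0000 10.0000] v=[0.0000 0.0000 0.0000]
Step 1: x=[5.0000 5.0000 14.0000] v=[0.0000 -10.0000 8.0000]
Step 2: x=[0.0000 9.0000 13.0000] v=[-10.0000 8.0000 -2.0000]
Step 3: x=[4.0000 8.0000 12.0000] v=[8.0000 -2.0000 -2.0000]
Step 4: x=[8.0000 7.0000 11.0000] v=[8.0000 -2.0000 -2.0000]
Step 5: x=[3.0000 11.0000 10.0000] v=[-10.0000 8.0000 -2.0000]
Step 6: x=[3.0000 6.0000 14.0000] v=[0.0000 -10.0000 8.0000]
Step 7: x=[3.0000 6.0000 14.0000] v=[0.0000 0.0000 0.0000]
Max displacement = 4.0000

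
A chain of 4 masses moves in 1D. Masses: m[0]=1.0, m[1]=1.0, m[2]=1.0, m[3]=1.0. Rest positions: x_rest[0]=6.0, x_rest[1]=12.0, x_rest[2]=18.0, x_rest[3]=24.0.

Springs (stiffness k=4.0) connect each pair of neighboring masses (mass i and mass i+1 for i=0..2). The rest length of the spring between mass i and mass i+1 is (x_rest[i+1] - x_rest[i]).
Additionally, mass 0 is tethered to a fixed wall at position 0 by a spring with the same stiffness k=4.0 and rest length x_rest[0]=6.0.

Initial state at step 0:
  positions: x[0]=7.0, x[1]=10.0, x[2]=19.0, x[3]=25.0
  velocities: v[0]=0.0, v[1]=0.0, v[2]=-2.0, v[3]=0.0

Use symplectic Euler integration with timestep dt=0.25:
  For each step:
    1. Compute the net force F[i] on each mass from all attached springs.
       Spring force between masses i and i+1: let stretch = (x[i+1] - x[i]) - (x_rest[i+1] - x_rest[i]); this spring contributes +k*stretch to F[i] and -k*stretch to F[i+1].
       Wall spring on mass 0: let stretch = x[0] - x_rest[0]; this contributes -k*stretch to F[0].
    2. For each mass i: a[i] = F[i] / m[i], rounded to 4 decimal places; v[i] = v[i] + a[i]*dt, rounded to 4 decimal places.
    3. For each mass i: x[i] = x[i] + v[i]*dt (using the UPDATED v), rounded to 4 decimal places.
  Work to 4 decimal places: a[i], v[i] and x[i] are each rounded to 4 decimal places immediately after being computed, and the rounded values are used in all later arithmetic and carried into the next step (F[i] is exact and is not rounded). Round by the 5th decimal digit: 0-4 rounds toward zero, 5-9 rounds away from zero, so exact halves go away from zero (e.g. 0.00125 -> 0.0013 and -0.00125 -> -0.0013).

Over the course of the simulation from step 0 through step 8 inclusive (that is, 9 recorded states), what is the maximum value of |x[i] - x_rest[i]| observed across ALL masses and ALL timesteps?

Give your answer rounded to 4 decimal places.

Step 0: x=[7.0000 10.0000 19.0000 25.0000] v=[0.0000 0.0000 -2.0000 0.0000]
Step 1: x=[6.0000 11.5000 17.7500 25.0000] v=[-4.0000 6.0000 -5.0000 0.0000]
Step 2: x=[4.8750 13.1875 16.7500 24.6875] v=[-4.5000 6.7500 -4.0000 -1.2500]
Step 3: x=[4.6094 13.6875 16.8438 23.8906] v=[-1.0625 2.0000 0.3750 -3.1875]
Step 4: x=[5.4610 12.7071 17.9102 22.8320] v=[3.4062 -3.9218 4.2655 -4.2343]
Step 5: x=[6.7588 11.2159 18.9063 22.0430] v=[5.1913 -5.9648 3.9842 -3.1561]
Step 6: x=[7.4812 10.5330 18.7639 21.9698] v=[2.8896 -2.7315 -0.5695 -0.2928]
Step 7: x=[7.0963 11.1449 17.3653 22.5951] v=[-1.5398 2.4476 -5.5945 2.5013]
Step 8: x=[5.9494 12.2998 15.7190 23.4130] v=[-4.5875 4.6194 -6.5851 3.2715]
Max displacement = 2.2810

Answer: 2.2810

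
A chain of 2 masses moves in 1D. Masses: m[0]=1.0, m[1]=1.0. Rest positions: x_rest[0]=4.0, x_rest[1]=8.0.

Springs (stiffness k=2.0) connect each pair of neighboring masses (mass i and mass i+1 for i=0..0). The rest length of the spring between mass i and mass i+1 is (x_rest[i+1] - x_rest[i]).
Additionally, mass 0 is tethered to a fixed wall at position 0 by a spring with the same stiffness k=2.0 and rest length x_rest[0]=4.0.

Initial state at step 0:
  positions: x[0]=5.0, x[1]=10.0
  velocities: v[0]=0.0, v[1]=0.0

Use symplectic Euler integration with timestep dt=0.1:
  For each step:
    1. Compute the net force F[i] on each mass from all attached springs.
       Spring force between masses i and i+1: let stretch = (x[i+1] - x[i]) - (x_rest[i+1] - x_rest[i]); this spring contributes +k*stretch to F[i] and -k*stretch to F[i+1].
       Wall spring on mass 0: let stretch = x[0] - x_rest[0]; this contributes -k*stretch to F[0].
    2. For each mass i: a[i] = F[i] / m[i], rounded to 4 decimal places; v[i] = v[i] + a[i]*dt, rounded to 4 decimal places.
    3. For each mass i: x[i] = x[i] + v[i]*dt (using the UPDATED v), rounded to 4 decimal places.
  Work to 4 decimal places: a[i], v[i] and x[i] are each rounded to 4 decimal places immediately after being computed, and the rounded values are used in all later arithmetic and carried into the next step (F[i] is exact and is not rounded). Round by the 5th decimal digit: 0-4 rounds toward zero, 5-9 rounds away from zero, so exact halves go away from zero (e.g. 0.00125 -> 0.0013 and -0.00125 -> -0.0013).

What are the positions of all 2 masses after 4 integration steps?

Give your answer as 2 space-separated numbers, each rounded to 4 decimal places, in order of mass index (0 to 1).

Answer: 4.9941 9.8059

Derivation:
Step 0: x=[5.0000 10.0000] v=[0.0000 0.0000]
Step 1: x=[5.0000 9.9800] v=[0.0000 -0.2000]
Step 2: x=[4.9996 9.9404] v=[-0.0040 -0.3960]
Step 3: x=[4.9980 9.8820] v=[-0.0158 -0.5842]
Step 4: x=[4.9941 9.8059] v=[-0.0386 -0.7610]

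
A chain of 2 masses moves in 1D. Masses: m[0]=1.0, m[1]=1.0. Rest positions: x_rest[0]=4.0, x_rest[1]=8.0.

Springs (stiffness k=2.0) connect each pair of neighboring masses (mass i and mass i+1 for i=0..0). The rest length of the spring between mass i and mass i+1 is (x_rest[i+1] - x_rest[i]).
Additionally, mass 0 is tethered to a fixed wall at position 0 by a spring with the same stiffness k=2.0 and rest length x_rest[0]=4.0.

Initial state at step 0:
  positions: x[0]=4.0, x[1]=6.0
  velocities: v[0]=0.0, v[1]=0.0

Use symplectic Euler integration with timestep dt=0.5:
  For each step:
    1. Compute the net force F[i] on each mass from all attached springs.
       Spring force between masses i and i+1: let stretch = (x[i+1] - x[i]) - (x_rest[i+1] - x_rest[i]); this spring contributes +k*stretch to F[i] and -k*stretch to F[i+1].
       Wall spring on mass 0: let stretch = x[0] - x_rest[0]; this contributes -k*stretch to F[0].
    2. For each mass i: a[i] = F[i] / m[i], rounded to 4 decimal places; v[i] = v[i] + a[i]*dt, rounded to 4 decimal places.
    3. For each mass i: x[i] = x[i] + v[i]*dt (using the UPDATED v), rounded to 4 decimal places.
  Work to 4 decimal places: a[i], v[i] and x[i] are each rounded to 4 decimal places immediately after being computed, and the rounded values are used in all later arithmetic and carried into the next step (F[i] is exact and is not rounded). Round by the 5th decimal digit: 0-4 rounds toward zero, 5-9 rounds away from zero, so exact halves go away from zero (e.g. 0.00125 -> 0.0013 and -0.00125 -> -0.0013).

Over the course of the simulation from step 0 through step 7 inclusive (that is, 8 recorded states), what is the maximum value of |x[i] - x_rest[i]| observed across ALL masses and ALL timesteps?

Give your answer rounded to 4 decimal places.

Answer: 2.1094

Derivation:
Step 0: x=[4.0000 6.0000] v=[0.0000 0.0000]
Step 1: x=[3.0000 7.0000] v=[-2.0000 2.0000]
Step 2: x=[2.5000 8.0000] v=[-1.0000 2.0000]
Step 3: x=[3.5000 8.2500] v=[2.0000 0.5000]
Step 4: x=[5.1250 8.1250] v=[3.2500 -0.2500]
Step 5: x=[5.6875 8.5000] v=[1.1250 0.7500]
Step 6: x=[4.8125 9.4688] v=[-1.7500 1.9375]
Step 7: x=[3.8594 10.1094] v=[-1.9062 1.2812]
Max displacement = 2.1094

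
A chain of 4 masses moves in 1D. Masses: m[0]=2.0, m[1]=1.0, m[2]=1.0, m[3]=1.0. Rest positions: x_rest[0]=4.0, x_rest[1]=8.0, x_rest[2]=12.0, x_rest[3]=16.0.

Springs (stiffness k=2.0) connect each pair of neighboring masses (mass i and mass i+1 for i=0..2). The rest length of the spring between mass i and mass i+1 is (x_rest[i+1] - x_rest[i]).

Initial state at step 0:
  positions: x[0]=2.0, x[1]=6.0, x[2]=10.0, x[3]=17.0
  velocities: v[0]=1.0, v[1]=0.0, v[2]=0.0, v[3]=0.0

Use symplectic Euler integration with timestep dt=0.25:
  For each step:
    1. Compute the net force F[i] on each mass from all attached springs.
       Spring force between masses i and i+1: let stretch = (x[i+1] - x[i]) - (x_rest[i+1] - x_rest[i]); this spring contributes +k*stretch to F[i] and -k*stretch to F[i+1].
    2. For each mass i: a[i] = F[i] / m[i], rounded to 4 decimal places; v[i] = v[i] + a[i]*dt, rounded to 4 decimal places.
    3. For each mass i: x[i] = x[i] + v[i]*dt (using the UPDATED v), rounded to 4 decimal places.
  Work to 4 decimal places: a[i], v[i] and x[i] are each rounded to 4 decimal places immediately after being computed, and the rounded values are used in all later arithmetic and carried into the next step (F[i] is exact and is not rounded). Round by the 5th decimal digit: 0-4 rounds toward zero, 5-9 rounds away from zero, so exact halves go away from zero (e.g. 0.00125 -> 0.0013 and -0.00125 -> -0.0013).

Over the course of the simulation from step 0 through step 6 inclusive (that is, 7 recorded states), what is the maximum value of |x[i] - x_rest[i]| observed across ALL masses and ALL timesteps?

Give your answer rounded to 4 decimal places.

Answer: 2.3384

Derivation:
Step 0: x=[2.0000 6.0000 10.0000 17.0000] v=[1.0000 0.0000 0.0000 0.0000]
Step 1: x=[2.2500 6.0000 10.3750 16.6250] v=[1.0000 0.0000 1.5000 -1.5000]
Step 2: x=[2.4844 6.0781 10.9844 15.9688] v=[0.9375 0.3125 2.4375 -2.6250]
Step 3: x=[2.6934 6.3203 11.6036 15.1895] v=[0.8359 0.9688 2.4766 -3.1172]
Step 4: x=[2.8791 6.7696 12.0106 14.4620] v=[0.7426 1.7970 1.6279 -2.9102]
Step 5: x=[3.0579 7.3877 12.0689 13.9280] v=[0.7152 2.4723 0.2331 -2.1359]
Step 6: x=[3.2573 8.0497 11.7744 13.6616] v=[0.7977 2.6480 -1.1780 -1.0655]
Max displacement = 2.3384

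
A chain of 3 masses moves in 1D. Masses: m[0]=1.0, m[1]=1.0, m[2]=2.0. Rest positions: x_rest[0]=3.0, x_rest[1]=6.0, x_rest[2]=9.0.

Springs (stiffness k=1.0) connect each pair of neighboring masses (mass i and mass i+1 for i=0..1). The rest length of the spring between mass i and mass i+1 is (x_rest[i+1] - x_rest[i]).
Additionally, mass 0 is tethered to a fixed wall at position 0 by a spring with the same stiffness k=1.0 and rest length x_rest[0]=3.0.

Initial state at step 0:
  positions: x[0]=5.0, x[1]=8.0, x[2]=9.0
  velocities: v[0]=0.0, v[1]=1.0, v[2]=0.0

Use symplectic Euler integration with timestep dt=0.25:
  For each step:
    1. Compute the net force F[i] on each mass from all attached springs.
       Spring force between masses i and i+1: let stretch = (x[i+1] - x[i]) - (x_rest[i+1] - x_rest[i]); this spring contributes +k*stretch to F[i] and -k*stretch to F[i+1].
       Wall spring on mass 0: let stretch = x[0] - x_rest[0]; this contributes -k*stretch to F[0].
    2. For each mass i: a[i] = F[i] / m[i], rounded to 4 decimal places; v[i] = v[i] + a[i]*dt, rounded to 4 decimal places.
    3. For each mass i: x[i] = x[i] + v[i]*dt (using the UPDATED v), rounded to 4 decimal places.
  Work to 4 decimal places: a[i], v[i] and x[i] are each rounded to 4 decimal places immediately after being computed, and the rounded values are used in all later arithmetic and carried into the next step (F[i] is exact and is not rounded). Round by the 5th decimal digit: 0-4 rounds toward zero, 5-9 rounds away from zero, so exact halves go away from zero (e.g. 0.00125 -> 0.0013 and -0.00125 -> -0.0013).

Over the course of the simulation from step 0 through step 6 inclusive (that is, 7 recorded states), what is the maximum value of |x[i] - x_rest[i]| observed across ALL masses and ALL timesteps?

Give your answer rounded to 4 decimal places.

Step 0: x=[5.0000 8.0000 9.0000] v=[0.0000 1.0000 0.0000]
Step 1: x=[4.8750 8.1250 9.0625] v=[-0.5000 0.5000 0.2500]
Step 2: x=[4.6484 8.1055 9.1895] v=[-0.9063 -0.0781 0.5078]
Step 3: x=[4.3474 7.9377 9.3763] v=[-1.2041 -0.6714 0.7473]
Step 4: x=[3.9991 7.6354 9.6119] v=[-1.3934 -1.2093 0.9425]
Step 5: x=[3.6281 7.2293 9.8795] v=[-1.4841 -1.6243 1.0705]
Step 6: x=[3.2554 6.7638 10.1581] v=[-1.4908 -1.8621 1.1142]
Max displacement = 2.1250

Answer: 2.1250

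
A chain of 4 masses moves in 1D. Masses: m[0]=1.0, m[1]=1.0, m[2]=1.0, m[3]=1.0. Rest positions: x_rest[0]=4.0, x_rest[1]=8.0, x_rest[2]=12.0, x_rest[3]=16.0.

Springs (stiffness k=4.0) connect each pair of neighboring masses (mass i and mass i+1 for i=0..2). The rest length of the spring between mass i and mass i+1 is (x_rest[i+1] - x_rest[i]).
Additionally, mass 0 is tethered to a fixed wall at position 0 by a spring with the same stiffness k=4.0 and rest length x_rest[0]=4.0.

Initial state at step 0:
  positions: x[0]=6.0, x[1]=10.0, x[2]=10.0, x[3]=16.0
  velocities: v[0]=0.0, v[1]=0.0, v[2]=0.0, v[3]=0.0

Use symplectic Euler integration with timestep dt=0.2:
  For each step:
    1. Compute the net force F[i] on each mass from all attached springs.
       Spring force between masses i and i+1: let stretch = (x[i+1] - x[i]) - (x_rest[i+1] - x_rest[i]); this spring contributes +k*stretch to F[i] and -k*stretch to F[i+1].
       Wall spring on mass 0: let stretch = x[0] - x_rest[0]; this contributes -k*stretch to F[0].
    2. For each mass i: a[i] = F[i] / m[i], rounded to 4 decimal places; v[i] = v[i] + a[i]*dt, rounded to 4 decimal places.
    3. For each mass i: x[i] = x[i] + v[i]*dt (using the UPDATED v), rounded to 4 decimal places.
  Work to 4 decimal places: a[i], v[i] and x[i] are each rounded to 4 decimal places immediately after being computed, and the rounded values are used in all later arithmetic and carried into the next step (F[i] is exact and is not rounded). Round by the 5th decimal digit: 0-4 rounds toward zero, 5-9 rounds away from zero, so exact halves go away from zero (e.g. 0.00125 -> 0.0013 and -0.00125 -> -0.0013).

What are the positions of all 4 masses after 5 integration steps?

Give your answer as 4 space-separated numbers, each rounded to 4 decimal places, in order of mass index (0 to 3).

Answer: 2.2168 7.1740 13.6952 15.8423

Derivation:
Step 0: x=[6.0000 10.0000 10.0000 16.0000] v=[0.0000 0.0000 0.0000 0.0000]
Step 1: x=[5.6800 9.3600 10.9600 15.6800] v=[-1.6000 -3.2000 4.8000 -1.6000]
Step 2: x=[5.0400 8.3872 12.4192 15.2448] v=[-3.2000 -4.8640 7.2960 -2.1760]
Step 3: x=[4.1292 7.5240 13.6854 14.9975] v=[-4.5542 -4.3162 6.3309 -1.2365]
Step 4: x=[3.1009 7.1034 14.1757 15.1803] v=[-5.1417 -2.1029 2.4515 0.9138]
Step 5: x=[2.2168 7.1740 13.6952 15.8423] v=[-4.4204 0.3529 -2.4027 3.3101]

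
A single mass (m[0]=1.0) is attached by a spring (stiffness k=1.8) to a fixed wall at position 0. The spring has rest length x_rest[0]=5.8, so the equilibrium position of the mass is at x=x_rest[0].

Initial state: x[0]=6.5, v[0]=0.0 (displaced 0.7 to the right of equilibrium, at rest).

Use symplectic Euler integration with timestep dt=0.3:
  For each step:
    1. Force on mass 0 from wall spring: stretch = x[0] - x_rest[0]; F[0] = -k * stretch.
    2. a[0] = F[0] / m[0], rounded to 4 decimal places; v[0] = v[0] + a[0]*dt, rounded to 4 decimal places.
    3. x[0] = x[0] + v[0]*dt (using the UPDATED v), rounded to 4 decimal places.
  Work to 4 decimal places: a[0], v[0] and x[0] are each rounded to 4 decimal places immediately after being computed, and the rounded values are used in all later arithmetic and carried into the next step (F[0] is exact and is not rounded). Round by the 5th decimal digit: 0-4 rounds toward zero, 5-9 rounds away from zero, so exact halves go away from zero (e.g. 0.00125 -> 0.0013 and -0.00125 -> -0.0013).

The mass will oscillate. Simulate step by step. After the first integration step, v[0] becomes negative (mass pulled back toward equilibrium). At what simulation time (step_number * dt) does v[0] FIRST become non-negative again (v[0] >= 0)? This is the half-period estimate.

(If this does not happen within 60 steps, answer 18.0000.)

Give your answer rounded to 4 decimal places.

Step 0: x=[6.5000] v=[0.0000]
Step 1: x=[6.3866] v=[-0.3780]
Step 2: x=[6.1782] v=[-0.6948]
Step 3: x=[5.9085] v=[-0.8990]
Step 4: x=[5.6212] v=[-0.9576]
Step 5: x=[5.3629] v=[-0.8611]
Step 6: x=[5.1754] v=[-0.6251]
Step 7: x=[5.0891] v=[-0.2878]
Step 8: x=[5.1179] v=[0.0961]
First v>=0 after going negative at step 8, time=2.4000

Answer: 2.4000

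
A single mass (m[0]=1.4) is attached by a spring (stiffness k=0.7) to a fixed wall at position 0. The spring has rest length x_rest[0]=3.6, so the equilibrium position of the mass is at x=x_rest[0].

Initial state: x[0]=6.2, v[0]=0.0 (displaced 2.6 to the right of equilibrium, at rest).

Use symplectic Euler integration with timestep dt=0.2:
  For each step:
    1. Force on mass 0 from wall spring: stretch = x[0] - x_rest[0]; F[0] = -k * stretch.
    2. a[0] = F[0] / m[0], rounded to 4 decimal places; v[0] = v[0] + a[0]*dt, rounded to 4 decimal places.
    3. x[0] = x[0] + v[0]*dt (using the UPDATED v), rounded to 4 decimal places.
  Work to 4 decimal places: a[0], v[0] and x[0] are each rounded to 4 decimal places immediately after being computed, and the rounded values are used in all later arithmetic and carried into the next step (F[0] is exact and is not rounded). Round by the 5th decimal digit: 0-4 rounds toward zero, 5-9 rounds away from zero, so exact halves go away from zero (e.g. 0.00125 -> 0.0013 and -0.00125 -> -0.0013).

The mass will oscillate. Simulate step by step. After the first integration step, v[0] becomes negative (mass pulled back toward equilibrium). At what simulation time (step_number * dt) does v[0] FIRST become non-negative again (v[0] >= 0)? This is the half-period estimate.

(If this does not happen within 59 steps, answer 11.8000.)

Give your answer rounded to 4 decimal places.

Step 0: x=[6.2000] v=[0.0000]
Step 1: x=[6.1480] v=[-0.2600]
Step 2: x=[6.0450] v=[-0.5148]
Step 3: x=[5.8931] v=[-0.7593]
Step 4: x=[5.6954] v=[-0.9886]
Step 5: x=[5.4558] v=[-1.1981]
Step 6: x=[5.1791] v=[-1.3837]
Step 7: x=[4.8708] v=[-1.5416]
Step 8: x=[4.5371] v=[-1.6687]
Step 9: x=[4.1846] v=[-1.7624]
Step 10: x=[3.8204] v=[-1.8209]
Step 11: x=[3.4518] v=[-1.8429]
Step 12: x=[3.0862] v=[-1.8281]
Step 13: x=[2.7309] v=[-1.7767]
Step 14: x=[2.3929] v=[-1.6898]
Step 15: x=[2.0791] v=[-1.5691]
Step 16: x=[1.7957] v=[-1.4170]
Step 17: x=[1.5484] v=[-1.2366]
Step 18: x=[1.3421] v=[-1.0314]
Step 19: x=[1.1810] v=[-0.8056]
Step 20: x=[1.0683] v=[-0.5637]
Step 21: x=[1.0062] v=[-0.3105]
Step 22: x=[0.9960] v=[-0.0511]
Step 23: x=[1.0379] v=[0.2093]
First v>=0 after going negative at step 23, time=4.6000

Answer: 4.6000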